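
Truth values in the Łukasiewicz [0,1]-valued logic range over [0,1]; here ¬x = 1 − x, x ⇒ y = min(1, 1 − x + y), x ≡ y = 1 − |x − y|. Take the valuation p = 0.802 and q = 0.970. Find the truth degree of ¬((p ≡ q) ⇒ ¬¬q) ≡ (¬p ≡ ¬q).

p ≡ q = 1 − |0.802 − 0.970| = 1 − 0.168 = 0.832
¬q = 1 − 0.970 = 0.030
¬¬q = 1 − 0.030 = 0.970
(p ≡ q) ⇒ ¬¬q = min(1, 1 − 0.832 + 0.970) = min(1, 1.138) = 1.000
¬((p ≡ q) ⇒ ¬¬q) = 1 − 1.000 = 0.000
¬p = 1 − 0.802 = 0.198
¬p ≡ ¬q = 1 − |0.198 − 0.030| = 1 − 0.168 = 0.832
¬((p ≡ q) ⇒ ¬¬q) ≡ (¬p ≡ ¬q) = 1 − |0.000 − 0.832| = 1 − 0.832 = 0.168

0.168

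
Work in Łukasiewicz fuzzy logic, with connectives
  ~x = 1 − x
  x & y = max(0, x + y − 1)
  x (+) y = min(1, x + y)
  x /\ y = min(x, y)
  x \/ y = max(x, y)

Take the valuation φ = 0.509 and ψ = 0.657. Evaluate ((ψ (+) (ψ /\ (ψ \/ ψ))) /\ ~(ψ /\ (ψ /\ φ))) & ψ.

ψ \/ ψ = max(0.657, 0.657) = 0.657
ψ /\ (ψ \/ ψ) = min(0.657, 0.657) = 0.657
ψ (+) (ψ /\ (ψ \/ ψ)) = min(1, 0.657 + 0.657) = min(1, 1.314) = 1.000
ψ /\ φ = min(0.657, 0.509) = 0.509
ψ /\ (ψ /\ φ) = min(0.657, 0.509) = 0.509
~(ψ /\ (ψ /\ φ)) = 1 − 0.509 = 0.491
(ψ (+) (ψ /\ (ψ \/ ψ))) /\ ~(ψ /\ (ψ /\ φ)) = min(1.000, 0.491) = 0.491
((ψ (+) (ψ /\ (ψ \/ ψ))) /\ ~(ψ /\ (ψ /\ φ))) & ψ = max(0, 0.491 + 0.657 − 1) = max(0, 0.148) = 0.148

0.148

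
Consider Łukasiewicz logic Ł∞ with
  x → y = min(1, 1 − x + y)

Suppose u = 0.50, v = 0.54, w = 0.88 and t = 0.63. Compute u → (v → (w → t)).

w → t = min(1, 1 − 0.88 + 0.63) = min(1, 0.75) = 0.75
v → (w → t) = min(1, 1 − 0.54 + 0.75) = min(1, 1.21) = 1.00
u → (v → (w → t)) = min(1, 1 − 0.50 + 1.00) = min(1, 1.50) = 1.00

1.00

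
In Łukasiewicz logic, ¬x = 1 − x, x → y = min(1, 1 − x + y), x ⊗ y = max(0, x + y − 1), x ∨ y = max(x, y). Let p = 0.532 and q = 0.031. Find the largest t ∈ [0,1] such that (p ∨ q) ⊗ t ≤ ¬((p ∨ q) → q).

p ∨ q = max(0.532, 0.031) = 0.532
So the left factor is p ∨ q = 0.532.
(p ∨ q) → q = min(1, 1 − 0.532 + 0.031) = min(1, 0.499) = 0.499
¬((p ∨ q) → q) = 1 − 0.499 = 0.501
So the right-hand bound is ¬((p ∨ q) → q) = 0.501.
The residuum of the Łukasiewicz t-norm gives the supremum: min(1, 1 − 0.532 + 0.501).
1 − 0.532 + 0.501 = 0.969, so t = min(1, 0.969) = 0.969.
Check: 0.532 ⊗ 0.969 = max(0, 0.501) = 0.501 ≤ 0.501.

0.969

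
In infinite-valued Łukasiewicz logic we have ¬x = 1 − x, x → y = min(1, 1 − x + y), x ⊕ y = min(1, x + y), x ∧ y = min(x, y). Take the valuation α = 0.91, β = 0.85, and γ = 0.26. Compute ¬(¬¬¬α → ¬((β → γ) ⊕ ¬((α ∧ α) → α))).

0.00

¬α = 1 − 0.91 = 0.09
¬¬α = 1 − 0.09 = 0.91
¬¬¬α = 1 − 0.91 = 0.09
β → γ = min(1, 1 − 0.85 + 0.26) = min(1, 0.41) = 0.41
α ∧ α = min(0.91, 0.91) = 0.91
(α ∧ α) → α = min(1, 1 − 0.91 + 0.91) = min(1, 1.00) = 1.00
¬((α ∧ α) → α) = 1 − 1.00 = 0.00
(β → γ) ⊕ ¬((α ∧ α) → α) = min(1, 0.41 + 0.00) = min(1, 0.41) = 0.41
¬((β → γ) ⊕ ¬((α ∧ α) → α)) = 1 − 0.41 = 0.59
¬¬¬α → ¬((β → γ) ⊕ ¬((α ∧ α) → α)) = min(1, 1 − 0.09 + 0.59) = min(1, 1.50) = 1.00
¬(¬¬¬α → ¬((β → γ) ⊕ ¬((α ∧ α) → α))) = 1 − 1.00 = 0.00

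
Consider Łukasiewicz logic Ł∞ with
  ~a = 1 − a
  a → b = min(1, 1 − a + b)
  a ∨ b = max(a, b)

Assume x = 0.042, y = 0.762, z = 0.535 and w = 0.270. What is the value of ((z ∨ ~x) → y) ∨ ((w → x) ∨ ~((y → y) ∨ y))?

~x = 1 − 0.042 = 0.958
z ∨ ~x = max(0.535, 0.958) = 0.958
(z ∨ ~x) → y = min(1, 1 − 0.958 + 0.762) = min(1, 0.804) = 0.804
w → x = min(1, 1 − 0.270 + 0.042) = min(1, 0.772) = 0.772
y → y = min(1, 1 − 0.762 + 0.762) = min(1, 1.000) = 1.000
(y → y) ∨ y = max(1.000, 0.762) = 1.000
~((y → y) ∨ y) = 1 − 1.000 = 0.000
(w → x) ∨ ~((y → y) ∨ y) = max(0.772, 0.000) = 0.772
((z ∨ ~x) → y) ∨ ((w → x) ∨ ~((y → y) ∨ y)) = max(0.804, 0.772) = 0.804

0.804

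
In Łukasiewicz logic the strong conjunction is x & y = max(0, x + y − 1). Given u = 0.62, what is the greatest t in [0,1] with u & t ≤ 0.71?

1.00

The residuum of the Łukasiewicz t-norm gives the supremum: min(1, 1 − 0.62 + 0.71).
1 − 0.62 + 0.71 = 1.09, so t = min(1, 1.09) = 1.00.
Check: 0.62 & 1.00 = max(0, 0.62) = 0.62 ≤ 0.71.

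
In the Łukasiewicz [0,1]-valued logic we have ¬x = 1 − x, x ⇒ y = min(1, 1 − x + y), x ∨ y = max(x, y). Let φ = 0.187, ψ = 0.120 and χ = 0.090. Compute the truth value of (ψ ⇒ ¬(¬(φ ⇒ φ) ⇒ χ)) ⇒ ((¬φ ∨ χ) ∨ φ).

0.933

φ ⇒ φ = min(1, 1 − 0.187 + 0.187) = min(1, 1.000) = 1.000
¬(φ ⇒ φ) = 1 − 1.000 = 0.000
¬(φ ⇒ φ) ⇒ χ = min(1, 1 − 0.000 + 0.090) = min(1, 1.090) = 1.000
¬(¬(φ ⇒ φ) ⇒ χ) = 1 − 1.000 = 0.000
ψ ⇒ ¬(¬(φ ⇒ φ) ⇒ χ) = min(1, 1 − 0.120 + 0.000) = min(1, 0.880) = 0.880
¬φ = 1 − 0.187 = 0.813
¬φ ∨ χ = max(0.813, 0.090) = 0.813
(¬φ ∨ χ) ∨ φ = max(0.813, 0.187) = 0.813
(ψ ⇒ ¬(¬(φ ⇒ φ) ⇒ χ)) ⇒ ((¬φ ∨ χ) ∨ φ) = min(1, 1 − 0.880 + 0.813) = min(1, 0.933) = 0.933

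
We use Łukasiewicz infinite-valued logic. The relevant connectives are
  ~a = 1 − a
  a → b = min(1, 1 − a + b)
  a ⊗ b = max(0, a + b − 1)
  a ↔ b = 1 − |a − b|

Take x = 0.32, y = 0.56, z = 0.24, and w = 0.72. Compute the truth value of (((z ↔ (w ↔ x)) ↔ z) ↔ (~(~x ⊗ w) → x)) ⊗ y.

w ↔ x = 1 − |0.72 − 0.32| = 1 − 0.40 = 0.60
z ↔ (w ↔ x) = 1 − |0.24 − 0.60| = 1 − 0.36 = 0.64
(z ↔ (w ↔ x)) ↔ z = 1 − |0.64 − 0.24| = 1 − 0.40 = 0.60
~x = 1 − 0.32 = 0.68
~x ⊗ w = max(0, 0.68 + 0.72 − 1) = max(0, 0.40) = 0.40
~(~x ⊗ w) = 1 − 0.40 = 0.60
~(~x ⊗ w) → x = min(1, 1 − 0.60 + 0.32) = min(1, 0.72) = 0.72
((z ↔ (w ↔ x)) ↔ z) ↔ (~(~x ⊗ w) → x) = 1 − |0.60 − 0.72| = 1 − 0.12 = 0.88
(((z ↔ (w ↔ x)) ↔ z) ↔ (~(~x ⊗ w) → x)) ⊗ y = max(0, 0.88 + 0.56 − 1) = max(0, 0.44) = 0.44

0.44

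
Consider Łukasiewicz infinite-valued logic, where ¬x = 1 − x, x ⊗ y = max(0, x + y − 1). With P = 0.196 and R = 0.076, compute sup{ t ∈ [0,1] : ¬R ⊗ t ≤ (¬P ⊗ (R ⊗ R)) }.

0.076

¬R = 1 − 0.076 = 0.924
So the left factor is ¬R = 0.924.
¬P = 1 − 0.196 = 0.804
R ⊗ R = max(0, 0.076 + 0.076 − 1) = max(0, -0.848) = 0.000
¬P ⊗ (R ⊗ R) = max(0, 0.804 + 0.000 − 1) = max(0, -0.196) = 0.000
So the right-hand bound is ¬P ⊗ (R ⊗ R) = 0.000.
The residuum of the Łukasiewicz t-norm gives the supremum: min(1, 1 − 0.924 + 0.000).
1 − 0.924 + 0.000 = 0.076, so t = min(1, 0.076) = 0.076.
Check: 0.924 ⊗ 0.076 = max(0, 0.000) = 0.000 ≤ 0.000.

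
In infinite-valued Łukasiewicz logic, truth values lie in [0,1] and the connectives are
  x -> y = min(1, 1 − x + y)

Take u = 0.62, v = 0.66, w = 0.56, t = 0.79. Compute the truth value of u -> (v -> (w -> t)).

w -> t = min(1, 1 − 0.56 + 0.79) = min(1, 1.23) = 1.00
v -> (w -> t) = min(1, 1 − 0.66 + 1.00) = min(1, 1.34) = 1.00
u -> (v -> (w -> t)) = min(1, 1 − 0.62 + 1.00) = min(1, 1.38) = 1.00

1.00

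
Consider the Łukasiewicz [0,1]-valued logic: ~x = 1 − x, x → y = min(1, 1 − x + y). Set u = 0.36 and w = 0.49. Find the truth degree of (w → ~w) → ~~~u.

~w = 1 − 0.49 = 0.51
w → ~w = min(1, 1 − 0.49 + 0.51) = min(1, 1.02) = 1.00
~u = 1 − 0.36 = 0.64
~~u = 1 − 0.64 = 0.36
~~~u = 1 − 0.36 = 0.64
(w → ~w) → ~~~u = min(1, 1 − 1.00 + 0.64) = min(1, 0.64) = 0.64

0.64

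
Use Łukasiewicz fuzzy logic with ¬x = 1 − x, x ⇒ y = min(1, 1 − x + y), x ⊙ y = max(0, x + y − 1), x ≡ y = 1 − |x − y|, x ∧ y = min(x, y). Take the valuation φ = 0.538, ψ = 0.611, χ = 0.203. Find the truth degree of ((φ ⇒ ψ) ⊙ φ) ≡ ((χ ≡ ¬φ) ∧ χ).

0.665

φ ⇒ ψ = min(1, 1 − 0.538 + 0.611) = min(1, 1.073) = 1.000
(φ ⇒ ψ) ⊙ φ = max(0, 1.000 + 0.538 − 1) = max(0, 0.538) = 0.538
¬φ = 1 − 0.538 = 0.462
χ ≡ ¬φ = 1 − |0.203 − 0.462| = 1 − 0.259 = 0.741
(χ ≡ ¬φ) ∧ χ = min(0.741, 0.203) = 0.203
((φ ⇒ ψ) ⊙ φ) ≡ ((χ ≡ ¬φ) ∧ χ) = 1 − |0.538 − 0.203| = 1 − 0.335 = 0.665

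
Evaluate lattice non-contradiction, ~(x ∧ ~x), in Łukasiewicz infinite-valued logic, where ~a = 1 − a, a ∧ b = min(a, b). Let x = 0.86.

~x = 1 − 0.86 = 0.14
x ∧ ~x = min(0.86, 0.14) = 0.14
~(x ∧ ~x) = 1 − 0.14 = 0.86
(The value 0.86 < 1 shows this instance is not satisfied; not a Ł∞-tautology — its value is 1 − min(a, 1−a).)

0.86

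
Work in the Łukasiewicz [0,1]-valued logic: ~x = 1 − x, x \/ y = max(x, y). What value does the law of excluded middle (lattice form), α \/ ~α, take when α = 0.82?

~α = 1 − 0.82 = 0.18
α \/ ~α = max(0.82, 0.18) = 0.82
(The value 0.82 < 1 shows this instance is not satisfied; not a Ł∞-tautology — its value is max(a, 1−a).)

0.82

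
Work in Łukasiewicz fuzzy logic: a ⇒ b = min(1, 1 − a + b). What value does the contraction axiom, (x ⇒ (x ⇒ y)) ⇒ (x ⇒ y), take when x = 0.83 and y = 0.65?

x ⇒ y = min(1, 1 − 0.83 + 0.65) = min(1, 0.82) = 0.82
x ⇒ (x ⇒ y) = min(1, 1 − 0.83 + 0.82) = min(1, 0.99) = 0.99
(x ⇒ (x ⇒ y)) ⇒ (x ⇒ y) = min(1, 1 − 0.99 + 0.82) = min(1, 0.83) = 0.83
(The value 0.83 < 1 shows this instance is not satisfied; fails in Ł∞ (the t-norm is not idempotent).)

0.83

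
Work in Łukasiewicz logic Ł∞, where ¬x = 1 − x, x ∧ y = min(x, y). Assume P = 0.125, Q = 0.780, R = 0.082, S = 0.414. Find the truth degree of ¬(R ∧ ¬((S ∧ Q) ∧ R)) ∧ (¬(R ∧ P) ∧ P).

0.125

S ∧ Q = min(0.414, 0.780) = 0.414
(S ∧ Q) ∧ R = min(0.414, 0.082) = 0.082
¬((S ∧ Q) ∧ R) = 1 − 0.082 = 0.918
R ∧ ¬((S ∧ Q) ∧ R) = min(0.082, 0.918) = 0.082
¬(R ∧ ¬((S ∧ Q) ∧ R)) = 1 − 0.082 = 0.918
R ∧ P = min(0.082, 0.125) = 0.082
¬(R ∧ P) = 1 − 0.082 = 0.918
¬(R ∧ P) ∧ P = min(0.918, 0.125) = 0.125
¬(R ∧ ¬((S ∧ Q) ∧ R)) ∧ (¬(R ∧ P) ∧ P) = min(0.918, 0.125) = 0.125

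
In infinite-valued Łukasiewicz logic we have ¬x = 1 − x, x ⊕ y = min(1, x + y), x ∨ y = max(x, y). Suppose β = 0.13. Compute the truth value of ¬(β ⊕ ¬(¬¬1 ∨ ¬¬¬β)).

0.87

¬1 = 1 − 1.00 = 0.00
¬¬1 = 1 − 0.00 = 1.00
¬β = 1 − 0.13 = 0.87
¬¬β = 1 − 0.87 = 0.13
¬¬¬β = 1 − 0.13 = 0.87
¬¬1 ∨ ¬¬¬β = max(1.00, 0.87) = 1.00
¬(¬¬1 ∨ ¬¬¬β) = 1 − 1.00 = 0.00
β ⊕ ¬(¬¬1 ∨ ¬¬¬β) = min(1, 0.13 + 0.00) = min(1, 0.13) = 0.13
¬(β ⊕ ¬(¬¬1 ∨ ¬¬¬β)) = 1 − 0.13 = 0.87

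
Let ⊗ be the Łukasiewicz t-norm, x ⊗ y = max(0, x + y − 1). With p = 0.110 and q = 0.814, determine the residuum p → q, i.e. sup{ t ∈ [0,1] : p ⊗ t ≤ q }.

1.000

The residuum of the Łukasiewicz t-norm gives the supremum: min(1, 1 − 0.110 + 0.814).
1 − 0.110 + 0.814 = 1.704, so t = min(1, 1.704) = 1.000.
Check: 0.110 ⊗ 1.000 = max(0, 0.110) = 0.110 ≤ 0.814.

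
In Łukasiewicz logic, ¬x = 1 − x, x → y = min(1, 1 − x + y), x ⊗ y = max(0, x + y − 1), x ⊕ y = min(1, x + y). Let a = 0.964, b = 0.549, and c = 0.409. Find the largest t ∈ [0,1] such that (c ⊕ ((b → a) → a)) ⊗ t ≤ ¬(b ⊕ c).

0.042

b → a = min(1, 1 − 0.549 + 0.964) = min(1, 1.415) = 1.000
(b → a) → a = min(1, 1 − 1.000 + 0.964) = min(1, 0.964) = 0.964
c ⊕ ((b → a) → a) = min(1, 0.409 + 0.964) = min(1, 1.373) = 1.000
So the left factor is c ⊕ ((b → a) → a) = 1.000.
b ⊕ c = min(1, 0.549 + 0.409) = min(1, 0.958) = 0.958
¬(b ⊕ c) = 1 − 0.958 = 0.042
So the right-hand bound is ¬(b ⊕ c) = 0.042.
The residuum of the Łukasiewicz t-norm gives the supremum: min(1, 1 − 1.000 + 0.042).
1 − 1.000 + 0.042 = 0.042, so t = min(1, 0.042) = 0.042.
Check: 1.000 ⊗ 0.042 = max(0, 0.042) = 0.042 ≤ 0.042.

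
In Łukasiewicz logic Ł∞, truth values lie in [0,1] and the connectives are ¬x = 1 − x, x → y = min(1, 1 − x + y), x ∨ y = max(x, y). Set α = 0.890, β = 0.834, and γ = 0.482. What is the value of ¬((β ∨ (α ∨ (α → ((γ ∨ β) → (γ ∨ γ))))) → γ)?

γ ∨ β = max(0.482, 0.834) = 0.834
γ ∨ γ = max(0.482, 0.482) = 0.482
(γ ∨ β) → (γ ∨ γ) = min(1, 1 − 0.834 + 0.482) = min(1, 0.648) = 0.648
α → ((γ ∨ β) → (γ ∨ γ)) = min(1, 1 − 0.890 + 0.648) = min(1, 0.758) = 0.758
α ∨ (α → ((γ ∨ β) → (γ ∨ γ))) = max(0.890, 0.758) = 0.890
β ∨ (α ∨ (α → ((γ ∨ β) → (γ ∨ γ)))) = max(0.834, 0.890) = 0.890
(β ∨ (α ∨ (α → ((γ ∨ β) → (γ ∨ γ))))) → γ = min(1, 1 − 0.890 + 0.482) = min(1, 0.592) = 0.592
¬((β ∨ (α ∨ (α → ((γ ∨ β) → (γ ∨ γ))))) → γ) = 1 − 0.592 = 0.408

0.408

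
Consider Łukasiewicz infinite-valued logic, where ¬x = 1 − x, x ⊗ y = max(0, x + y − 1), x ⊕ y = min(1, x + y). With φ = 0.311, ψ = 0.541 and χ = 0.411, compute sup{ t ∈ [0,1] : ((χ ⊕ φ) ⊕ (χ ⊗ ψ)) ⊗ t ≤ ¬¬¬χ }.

χ ⊕ φ = min(1, 0.411 + 0.311) = min(1, 0.722) = 0.722
χ ⊗ ψ = max(0, 0.411 + 0.541 − 1) = max(0, -0.048) = 0.000
(χ ⊕ φ) ⊕ (χ ⊗ ψ) = min(1, 0.722 + 0.000) = min(1, 0.722) = 0.722
So the left factor is (χ ⊕ φ) ⊕ (χ ⊗ ψ) = 0.722.
¬χ = 1 − 0.411 = 0.589
¬¬χ = 1 − 0.589 = 0.411
¬¬¬χ = 1 − 0.411 = 0.589
So the right-hand bound is ¬¬¬χ = 0.589.
The residuum of the Łukasiewicz t-norm gives the supremum: min(1, 1 − 0.722 + 0.589).
1 − 0.722 + 0.589 = 0.867, so t = min(1, 0.867) = 0.867.
Check: 0.722 ⊗ 0.867 = max(0, 0.589) = 0.589 ≤ 0.589.

0.867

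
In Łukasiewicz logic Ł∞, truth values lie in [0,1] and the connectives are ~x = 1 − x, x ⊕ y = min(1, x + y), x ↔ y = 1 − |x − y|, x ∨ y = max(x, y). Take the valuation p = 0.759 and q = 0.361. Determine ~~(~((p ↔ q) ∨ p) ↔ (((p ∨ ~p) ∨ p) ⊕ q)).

0.241

p ↔ q = 1 − |0.759 − 0.361| = 1 − 0.398 = 0.602
(p ↔ q) ∨ p = max(0.602, 0.759) = 0.759
~((p ↔ q) ∨ p) = 1 − 0.759 = 0.241
~p = 1 − 0.759 = 0.241
p ∨ ~p = max(0.759, 0.241) = 0.759
(p ∨ ~p) ∨ p = max(0.759, 0.759) = 0.759
((p ∨ ~p) ∨ p) ⊕ q = min(1, 0.759 + 0.361) = min(1, 1.120) = 1.000
~((p ↔ q) ∨ p) ↔ (((p ∨ ~p) ∨ p) ⊕ q) = 1 − |0.241 − 1.000| = 1 − 0.759 = 0.241
~(~((p ↔ q) ∨ p) ↔ (((p ∨ ~p) ∨ p) ⊕ q)) = 1 − 0.241 = 0.759
~~(~((p ↔ q) ∨ p) ↔ (((p ∨ ~p) ∨ p) ⊕ q)) = 1 − 0.759 = 0.241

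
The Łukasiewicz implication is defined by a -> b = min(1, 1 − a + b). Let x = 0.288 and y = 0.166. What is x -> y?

x -> y = min(1, 1 − 0.288 + 0.166) = min(1, 0.878) = 0.878
For comparison, the Gödel implication (1 if a ≤ b else b) would give 0.166.

0.878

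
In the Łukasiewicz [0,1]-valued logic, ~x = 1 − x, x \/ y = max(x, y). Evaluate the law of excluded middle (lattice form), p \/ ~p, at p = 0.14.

~p = 1 − 0.14 = 0.86
p \/ ~p = max(0.14, 0.86) = 0.86
(The value 0.86 < 1 shows this instance is not satisfied; not a Ł∞-tautology — its value is max(a, 1−a).)

0.86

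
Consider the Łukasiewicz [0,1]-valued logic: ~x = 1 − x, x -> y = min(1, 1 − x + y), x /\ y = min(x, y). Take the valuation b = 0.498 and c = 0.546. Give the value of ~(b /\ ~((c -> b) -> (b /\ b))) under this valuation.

0.546

c -> b = min(1, 1 − 0.546 + 0.498) = min(1, 0.952) = 0.952
b /\ b = min(0.498, 0.498) = 0.498
(c -> b) -> (b /\ b) = min(1, 1 − 0.952 + 0.498) = min(1, 0.546) = 0.546
~((c -> b) -> (b /\ b)) = 1 − 0.546 = 0.454
b /\ ~((c -> b) -> (b /\ b)) = min(0.498, 0.454) = 0.454
~(b /\ ~((c -> b) -> (b /\ b))) = 1 − 0.454 = 0.546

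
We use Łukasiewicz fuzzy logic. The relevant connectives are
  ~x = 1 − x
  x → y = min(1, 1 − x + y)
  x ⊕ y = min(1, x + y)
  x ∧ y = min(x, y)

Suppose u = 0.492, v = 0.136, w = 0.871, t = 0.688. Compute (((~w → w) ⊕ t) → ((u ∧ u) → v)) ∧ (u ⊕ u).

~w = 1 − 0.871 = 0.129
~w → w = min(1, 1 − 0.129 + 0.871) = min(1, 1.742) = 1.000
(~w → w) ⊕ t = min(1, 1.000 + 0.688) = min(1, 1.688) = 1.000
u ∧ u = min(0.492, 0.492) = 0.492
(u ∧ u) → v = min(1, 1 − 0.492 + 0.136) = min(1, 0.644) = 0.644
((~w → w) ⊕ t) → ((u ∧ u) → v) = min(1, 1 − 1.000 + 0.644) = min(1, 0.644) = 0.644
u ⊕ u = min(1, 0.492 + 0.492) = min(1, 0.984) = 0.984
(((~w → w) ⊕ t) → ((u ∧ u) → v)) ∧ (u ⊕ u) = min(0.644, 0.984) = 0.644

0.644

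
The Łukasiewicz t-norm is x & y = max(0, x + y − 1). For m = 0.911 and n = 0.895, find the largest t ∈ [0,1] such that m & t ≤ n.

0.984

The residuum of the Łukasiewicz t-norm gives the supremum: min(1, 1 − 0.911 + 0.895).
1 − 0.911 + 0.895 = 0.984, so t = min(1, 0.984) = 0.984.
Check: 0.911 & 0.984 = max(0, 0.895) = 0.895 ≤ 0.895.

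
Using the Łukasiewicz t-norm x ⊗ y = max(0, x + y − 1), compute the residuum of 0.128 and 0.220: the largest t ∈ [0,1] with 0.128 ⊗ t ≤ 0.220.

The residuum of the Łukasiewicz t-norm gives the supremum: min(1, 1 − 0.128 + 0.220).
1 − 0.128 + 0.220 = 1.092, so t = min(1, 1.092) = 1.000.
Check: 0.128 ⊗ 1.000 = max(0, 0.128) = 0.128 ≤ 0.220.

1.000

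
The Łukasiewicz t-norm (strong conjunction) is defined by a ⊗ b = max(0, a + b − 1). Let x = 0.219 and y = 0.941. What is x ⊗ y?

x ⊗ y = max(0, 0.219 + 0.941 − 1) = max(0, 0.160) = 0.160
For comparison, the Gödel (minimum) t-norm min(a, b) would give 0.219.

0.160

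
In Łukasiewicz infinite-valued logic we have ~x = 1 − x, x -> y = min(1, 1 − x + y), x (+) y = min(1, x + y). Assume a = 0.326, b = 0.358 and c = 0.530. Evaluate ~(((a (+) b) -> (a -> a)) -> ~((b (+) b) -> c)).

a (+) b = min(1, 0.326 + 0.358) = min(1, 0.684) = 0.684
a -> a = min(1, 1 − 0.326 + 0.326) = min(1, 1.000) = 1.000
(a (+) b) -> (a -> a) = min(1, 1 − 0.684 + 1.000) = min(1, 1.316) = 1.000
b (+) b = min(1, 0.358 + 0.358) = min(1, 0.716) = 0.716
(b (+) b) -> c = min(1, 1 − 0.716 + 0.530) = min(1, 0.814) = 0.814
~((b (+) b) -> c) = 1 − 0.814 = 0.186
((a (+) b) -> (a -> a)) -> ~((b (+) b) -> c) = min(1, 1 − 1.000 + 0.186) = min(1, 0.186) = 0.186
~(((a (+) b) -> (a -> a)) -> ~((b (+) b) -> c)) = 1 − 0.186 = 0.814

0.814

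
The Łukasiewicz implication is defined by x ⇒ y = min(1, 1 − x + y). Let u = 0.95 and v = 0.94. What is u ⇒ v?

0.99

u ⇒ v = min(1, 1 − 0.95 + 0.94) = min(1, 0.99) = 0.99
For comparison, the Gödel implication (1 if x ≤ y else y) would give 0.94.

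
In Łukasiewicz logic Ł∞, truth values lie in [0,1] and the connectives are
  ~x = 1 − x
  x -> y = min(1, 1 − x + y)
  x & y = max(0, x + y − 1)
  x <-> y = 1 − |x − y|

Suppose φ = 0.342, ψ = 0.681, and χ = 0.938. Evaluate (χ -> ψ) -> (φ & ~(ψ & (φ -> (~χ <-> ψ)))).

χ -> ψ = min(1, 1 − 0.938 + 0.681) = min(1, 0.743) = 0.743
~χ = 1 − 0.938 = 0.062
~χ <-> ψ = 1 − |0.062 − 0.681| = 1 − 0.619 = 0.381
φ -> (~χ <-> ψ) = min(1, 1 − 0.342 + 0.381) = min(1, 1.039) = 1.000
ψ & (φ -> (~χ <-> ψ)) = max(0, 0.681 + 1.000 − 1) = max(0, 0.681) = 0.681
~(ψ & (φ -> (~χ <-> ψ))) = 1 − 0.681 = 0.319
φ & ~(ψ & (φ -> (~χ <-> ψ))) = max(0, 0.342 + 0.319 − 1) = max(0, -0.339) = 0.000
(χ -> ψ) -> (φ & ~(ψ & (φ -> (~χ <-> ψ)))) = min(1, 1 − 0.743 + 0.000) = min(1, 0.257) = 0.257

0.257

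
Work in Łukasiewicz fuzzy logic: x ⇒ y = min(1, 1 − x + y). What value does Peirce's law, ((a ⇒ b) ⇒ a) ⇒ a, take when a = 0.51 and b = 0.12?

a ⇒ b = min(1, 1 − 0.51 + 0.12) = min(1, 0.61) = 0.61
(a ⇒ b) ⇒ a = min(1, 1 − 0.61 + 0.51) = min(1, 0.90) = 0.90
((a ⇒ b) ⇒ a) ⇒ a = min(1, 1 − 0.90 + 0.51) = min(1, 0.61) = 0.61
(The value 0.61 < 1 shows this instance is not satisfied; not a Ł∞-tautology in general.)

0.61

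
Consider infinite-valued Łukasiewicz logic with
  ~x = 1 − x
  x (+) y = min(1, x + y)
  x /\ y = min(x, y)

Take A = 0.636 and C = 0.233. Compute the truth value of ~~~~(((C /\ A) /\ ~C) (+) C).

C /\ A = min(0.233, 0.636) = 0.233
~C = 1 − 0.233 = 0.767
(C /\ A) /\ ~C = min(0.233, 0.767) = 0.233
((C /\ A) /\ ~C) (+) C = min(1, 0.233 + 0.233) = min(1, 0.466) = 0.466
~(((C /\ A) /\ ~C) (+) C) = 1 − 0.466 = 0.534
~~(((C /\ A) /\ ~C) (+) C) = 1 − 0.534 = 0.466
~~~(((C /\ A) /\ ~C) (+) C) = 1 − 0.466 = 0.534
~~~~(((C /\ A) /\ ~C) (+) C) = 1 − 0.534 = 0.466

0.466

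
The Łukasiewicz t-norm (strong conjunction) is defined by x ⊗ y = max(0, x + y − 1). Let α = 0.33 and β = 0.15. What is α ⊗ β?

α ⊗ β = max(0, 0.33 + 0.15 − 1) = max(0, -0.52) = 0.00
For comparison, the Gödel (minimum) t-norm min(x, y) would give 0.15.

0.00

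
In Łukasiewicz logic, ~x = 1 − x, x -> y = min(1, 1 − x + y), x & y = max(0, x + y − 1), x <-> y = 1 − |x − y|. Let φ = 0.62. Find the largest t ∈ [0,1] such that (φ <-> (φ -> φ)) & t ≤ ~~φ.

φ -> φ = min(1, 1 − 0.62 + 0.62) = min(1, 1.00) = 1.00
φ <-> (φ -> φ) = 1 − |0.62 − 1.00| = 1 − 0.38 = 0.62
So the left factor is φ <-> (φ -> φ) = 0.62.
~φ = 1 − 0.62 = 0.38
~~φ = 1 − 0.38 = 0.62
So the right-hand bound is ~~φ = 0.62.
The residuum of the Łukasiewicz t-norm gives the supremum: min(1, 1 − 0.62 + 0.62).
1 − 0.62 + 0.62 = 1.00, so t = min(1, 1.00) = 1.00.
Check: 0.62 & 1.00 = max(0, 0.62) = 0.62 ≤ 0.62.

1.00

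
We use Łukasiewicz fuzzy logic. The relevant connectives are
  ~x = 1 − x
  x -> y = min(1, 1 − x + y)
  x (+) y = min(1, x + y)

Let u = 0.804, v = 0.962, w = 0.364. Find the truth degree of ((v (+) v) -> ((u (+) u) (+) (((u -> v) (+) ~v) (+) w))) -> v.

v (+) v = min(1, 0.962 + 0.962) = min(1, 1.924) = 1.000
u (+) u = min(1, 0.804 + 0.804) = min(1, 1.608) = 1.000
u -> v = min(1, 1 − 0.804 + 0.962) = min(1, 1.158) = 1.000
~v = 1 − 0.962 = 0.038
(u -> v) (+) ~v = min(1, 1.000 + 0.038) = min(1, 1.038) = 1.000
((u -> v) (+) ~v) (+) w = min(1, 1.000 + 0.364) = min(1, 1.364) = 1.000
(u (+) u) (+) (((u -> v) (+) ~v) (+) w) = min(1, 1.000 + 1.000) = min(1, 2.000) = 1.000
(v (+) v) -> ((u (+) u) (+) (((u -> v) (+) ~v) (+) w)) = min(1, 1 − 1.000 + 1.000) = min(1, 1.000) = 1.000
((v (+) v) -> ((u (+) u) (+) (((u -> v) (+) ~v) (+) w))) -> v = min(1, 1 − 1.000 + 0.962) = min(1, 0.962) = 0.962

0.962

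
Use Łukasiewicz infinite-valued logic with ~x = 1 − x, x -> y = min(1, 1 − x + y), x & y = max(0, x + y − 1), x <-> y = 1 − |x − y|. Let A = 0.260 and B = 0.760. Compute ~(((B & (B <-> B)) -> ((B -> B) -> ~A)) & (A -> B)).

0.020

B <-> B = 1 − |0.760 − 0.760| = 1 − 0.000 = 1.000
B & (B <-> B) = max(0, 0.760 + 1.000 − 1) = max(0, 0.760) = 0.760
B -> B = min(1, 1 − 0.760 + 0.760) = min(1, 1.000) = 1.000
~A = 1 − 0.260 = 0.740
(B -> B) -> ~A = min(1, 1 − 1.000 + 0.740) = min(1, 0.740) = 0.740
(B & (B <-> B)) -> ((B -> B) -> ~A) = min(1, 1 − 0.760 + 0.740) = min(1, 0.980) = 0.980
A -> B = min(1, 1 − 0.260 + 0.760) = min(1, 1.500) = 1.000
((B & (B <-> B)) -> ((B -> B) -> ~A)) & (A -> B) = max(0, 0.980 + 1.000 − 1) = max(0, 0.980) = 0.980
~(((B & (B <-> B)) -> ((B -> B) -> ~A)) & (A -> B)) = 1 − 0.980 = 0.020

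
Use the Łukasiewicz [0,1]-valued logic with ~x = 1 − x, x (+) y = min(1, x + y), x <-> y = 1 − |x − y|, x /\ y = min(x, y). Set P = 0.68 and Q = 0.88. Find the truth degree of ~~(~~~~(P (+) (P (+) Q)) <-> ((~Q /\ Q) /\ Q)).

0.12

P (+) Q = min(1, 0.68 + 0.88) = min(1, 1.56) = 1.00
P (+) (P (+) Q) = min(1, 0.68 + 1.00) = min(1, 1.68) = 1.00
~(P (+) (P (+) Q)) = 1 − 1.00 = 0.00
~~(P (+) (P (+) Q)) = 1 − 0.00 = 1.00
~~~(P (+) (P (+) Q)) = 1 − 1.00 = 0.00
~~~~(P (+) (P (+) Q)) = 1 − 0.00 = 1.00
~Q = 1 − 0.88 = 0.12
~Q /\ Q = min(0.12, 0.88) = 0.12
(~Q /\ Q) /\ Q = min(0.12, 0.88) = 0.12
~~~~(P (+) (P (+) Q)) <-> ((~Q /\ Q) /\ Q) = 1 − |1.00 − 0.12| = 1 − 0.88 = 0.12
~(~~~~(P (+) (P (+) Q)) <-> ((~Q /\ Q) /\ Q)) = 1 − 0.12 = 0.88
~~(~~~~(P (+) (P (+) Q)) <-> ((~Q /\ Q) /\ Q)) = 1 − 0.88 = 0.12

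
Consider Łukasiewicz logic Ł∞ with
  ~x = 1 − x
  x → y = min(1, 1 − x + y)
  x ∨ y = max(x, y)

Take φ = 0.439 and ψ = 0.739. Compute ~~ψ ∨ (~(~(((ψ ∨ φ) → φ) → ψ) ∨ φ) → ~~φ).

0.878

~ψ = 1 − 0.739 = 0.261
~~ψ = 1 − 0.261 = 0.739
ψ ∨ φ = max(0.739, 0.439) = 0.739
(ψ ∨ φ) → φ = min(1, 1 − 0.739 + 0.439) = min(1, 0.700) = 0.700
((ψ ∨ φ) → φ) → ψ = min(1, 1 − 0.700 + 0.739) = min(1, 1.039) = 1.000
~(((ψ ∨ φ) → φ) → ψ) = 1 − 1.000 = 0.000
~(((ψ ∨ φ) → φ) → ψ) ∨ φ = max(0.000, 0.439) = 0.439
~(~(((ψ ∨ φ) → φ) → ψ) ∨ φ) = 1 − 0.439 = 0.561
~φ = 1 − 0.439 = 0.561
~~φ = 1 − 0.561 = 0.439
~(~(((ψ ∨ φ) → φ) → ψ) ∨ φ) → ~~φ = min(1, 1 − 0.561 + 0.439) = min(1, 0.878) = 0.878
~~ψ ∨ (~(~(((ψ ∨ φ) → φ) → ψ) ∨ φ) → ~~φ) = max(0.739, 0.878) = 0.878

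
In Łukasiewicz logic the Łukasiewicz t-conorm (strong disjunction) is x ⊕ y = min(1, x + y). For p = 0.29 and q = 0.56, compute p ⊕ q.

p ⊕ q = min(1, 0.29 + 0.56) = min(1, 0.85) = 0.85
For comparison, the Gödel t-conorm max(x, y) would give 0.56.

0.85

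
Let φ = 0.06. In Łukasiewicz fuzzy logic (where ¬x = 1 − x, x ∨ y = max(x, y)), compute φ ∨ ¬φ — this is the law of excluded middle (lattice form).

¬φ = 1 − 0.06 = 0.94
φ ∨ ¬φ = max(0.06, 0.94) = 0.94
(The value 0.94 < 1 shows this instance is not satisfied; not a Ł∞-tautology — its value is max(a, 1−a).)

0.94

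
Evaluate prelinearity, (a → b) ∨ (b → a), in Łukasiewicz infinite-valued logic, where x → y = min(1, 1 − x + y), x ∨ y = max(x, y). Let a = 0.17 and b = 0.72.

a → b = min(1, 1 − 0.17 + 0.72) = min(1, 1.55) = 1.00
b → a = min(1, 1 − 0.72 + 0.17) = min(1, 0.45) = 0.45
(a → b) ∨ (b → a) = max(1.00, 0.45) = 1.00
(As expected: a Ł∞-tautology — holds in every MV-chain.)

1.00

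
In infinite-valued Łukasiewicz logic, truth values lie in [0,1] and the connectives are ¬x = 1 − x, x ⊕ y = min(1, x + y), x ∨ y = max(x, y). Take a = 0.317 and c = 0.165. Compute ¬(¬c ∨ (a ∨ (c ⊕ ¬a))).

0.152

¬c = 1 − 0.165 = 0.835
¬a = 1 − 0.317 = 0.683
c ⊕ ¬a = min(1, 0.165 + 0.683) = min(1, 0.848) = 0.848
a ∨ (c ⊕ ¬a) = max(0.317, 0.848) = 0.848
¬c ∨ (a ∨ (c ⊕ ¬a)) = max(0.835, 0.848) = 0.848
¬(¬c ∨ (a ∨ (c ⊕ ¬a))) = 1 − 0.848 = 0.152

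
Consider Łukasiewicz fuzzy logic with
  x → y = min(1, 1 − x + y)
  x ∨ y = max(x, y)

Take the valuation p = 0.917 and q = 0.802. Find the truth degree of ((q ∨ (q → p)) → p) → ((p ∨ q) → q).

0.968

q → p = min(1, 1 − 0.802 + 0.917) = min(1, 1.115) = 1.000
q ∨ (q → p) = max(0.802, 1.000) = 1.000
(q ∨ (q → p)) → p = min(1, 1 − 1.000 + 0.917) = min(1, 0.917) = 0.917
p ∨ q = max(0.917, 0.802) = 0.917
(p ∨ q) → q = min(1, 1 − 0.917 + 0.802) = min(1, 0.885) = 0.885
((q ∨ (q → p)) → p) → ((p ∨ q) → q) = min(1, 1 − 0.917 + 0.885) = min(1, 0.968) = 0.968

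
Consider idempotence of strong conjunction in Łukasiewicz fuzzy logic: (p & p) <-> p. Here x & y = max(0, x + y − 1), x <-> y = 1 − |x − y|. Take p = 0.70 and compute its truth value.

0.70

p & p = max(0, 0.70 + 0.70 − 1) = max(0, 0.40) = 0.40
(p & p) <-> p = 1 − |0.40 − 0.70| = 1 − 0.30 = 0.70
(The value 0.70 < 1 shows this instance is not satisfied; fails in Ł∞ since a ⊗ a = max(0, 2a−1) ≠ a in general.)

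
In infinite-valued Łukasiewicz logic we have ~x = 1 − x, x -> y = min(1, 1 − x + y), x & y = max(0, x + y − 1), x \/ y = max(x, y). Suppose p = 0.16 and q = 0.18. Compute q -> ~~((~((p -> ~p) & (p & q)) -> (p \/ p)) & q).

0.82

~p = 1 − 0.16 = 0.84
p -> ~p = min(1, 1 − 0.16 + 0.84) = min(1, 1.68) = 1.00
p & q = max(0, 0.16 + 0.18 − 1) = max(0, -0.66) = 0.00
(p -> ~p) & (p & q) = max(0, 1.00 + 0.00 − 1) = max(0, 0.00) = 0.00
~((p -> ~p) & (p & q)) = 1 − 0.00 = 1.00
p \/ p = max(0.16, 0.16) = 0.16
~((p -> ~p) & (p & q)) -> (p \/ p) = min(1, 1 − 1.00 + 0.16) = min(1, 0.16) = 0.16
(~((p -> ~p) & (p & q)) -> (p \/ p)) & q = max(0, 0.16 + 0.18 − 1) = max(0, -0.66) = 0.00
~((~((p -> ~p) & (p & q)) -> (p \/ p)) & q) = 1 − 0.00 = 1.00
~~((~((p -> ~p) & (p & q)) -> (p \/ p)) & q) = 1 − 1.00 = 0.00
q -> ~~((~((p -> ~p) & (p & q)) -> (p \/ p)) & q) = min(1, 1 − 0.18 + 0.00) = min(1, 0.82) = 0.82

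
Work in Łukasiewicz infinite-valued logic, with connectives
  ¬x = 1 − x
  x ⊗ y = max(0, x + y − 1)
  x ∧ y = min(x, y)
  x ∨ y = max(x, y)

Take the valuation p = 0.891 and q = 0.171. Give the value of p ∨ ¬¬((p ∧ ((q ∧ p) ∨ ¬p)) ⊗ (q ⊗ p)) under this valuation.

0.891

q ∧ p = min(0.171, 0.891) = 0.171
¬p = 1 − 0.891 = 0.109
(q ∧ p) ∨ ¬p = max(0.171, 0.109) = 0.171
p ∧ ((q ∧ p) ∨ ¬p) = min(0.891, 0.171) = 0.171
q ⊗ p = max(0, 0.171 + 0.891 − 1) = max(0, 0.062) = 0.062
(p ∧ ((q ∧ p) ∨ ¬p)) ⊗ (q ⊗ p) = max(0, 0.171 + 0.062 − 1) = max(0, -0.767) = 0.000
¬((p ∧ ((q ∧ p) ∨ ¬p)) ⊗ (q ⊗ p)) = 1 − 0.000 = 1.000
¬¬((p ∧ ((q ∧ p) ∨ ¬p)) ⊗ (q ⊗ p)) = 1 − 1.000 = 0.000
p ∨ ¬¬((p ∧ ((q ∧ p) ∨ ¬p)) ⊗ (q ⊗ p)) = max(0.891, 0.000) = 0.891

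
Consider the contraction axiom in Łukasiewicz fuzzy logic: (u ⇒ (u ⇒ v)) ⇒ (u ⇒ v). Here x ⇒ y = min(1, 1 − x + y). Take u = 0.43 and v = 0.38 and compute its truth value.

0.95

u ⇒ v = min(1, 1 − 0.43 + 0.38) = min(1, 0.95) = 0.95
u ⇒ (u ⇒ v) = min(1, 1 − 0.43 + 0.95) = min(1, 1.52) = 1.00
(u ⇒ (u ⇒ v)) ⇒ (u ⇒ v) = min(1, 1 − 1.00 + 0.95) = min(1, 0.95) = 0.95
(The value 0.95 < 1 shows this instance is not satisfied; fails in Ł∞ (the t-norm is not idempotent).)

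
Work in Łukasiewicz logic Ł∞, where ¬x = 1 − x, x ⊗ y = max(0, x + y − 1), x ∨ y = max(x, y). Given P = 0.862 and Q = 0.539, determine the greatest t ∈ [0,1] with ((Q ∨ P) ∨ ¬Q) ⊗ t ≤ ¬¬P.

1.000

Q ∨ P = max(0.539, 0.862) = 0.862
¬Q = 1 − 0.539 = 0.461
(Q ∨ P) ∨ ¬Q = max(0.862, 0.461) = 0.862
So the left factor is (Q ∨ P) ∨ ¬Q = 0.862.
¬P = 1 − 0.862 = 0.138
¬¬P = 1 − 0.138 = 0.862
So the right-hand bound is ¬¬P = 0.862.
The residuum of the Łukasiewicz t-norm gives the supremum: min(1, 1 − 0.862 + 0.862).
1 − 0.862 + 0.862 = 1.000, so t = min(1, 1.000) = 1.000.
Check: 0.862 ⊗ 1.000 = max(0, 0.862) = 0.862 ≤ 0.862.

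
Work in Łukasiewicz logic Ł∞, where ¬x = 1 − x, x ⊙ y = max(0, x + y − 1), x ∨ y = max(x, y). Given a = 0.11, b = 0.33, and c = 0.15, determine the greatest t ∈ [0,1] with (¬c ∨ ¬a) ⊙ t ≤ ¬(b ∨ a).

0.78

¬c = 1 − 0.15 = 0.85
¬a = 1 − 0.11 = 0.89
¬c ∨ ¬a = max(0.85, 0.89) = 0.89
So the left factor is ¬c ∨ ¬a = 0.89.
b ∨ a = max(0.33, 0.11) = 0.33
¬(b ∨ a) = 1 − 0.33 = 0.67
So the right-hand bound is ¬(b ∨ a) = 0.67.
The residuum of the Łukasiewicz t-norm gives the supremum: min(1, 1 − 0.89 + 0.67).
1 − 0.89 + 0.67 = 0.78, so t = min(1, 0.78) = 0.78.
Check: 0.89 ⊙ 0.78 = max(0, 0.67) = 0.67 ≤ 0.67.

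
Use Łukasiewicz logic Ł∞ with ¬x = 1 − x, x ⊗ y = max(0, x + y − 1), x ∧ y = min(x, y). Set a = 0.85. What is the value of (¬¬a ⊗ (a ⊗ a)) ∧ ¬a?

0.15

¬a = 1 − 0.85 = 0.15
¬¬a = 1 − 0.15 = 0.85
a ⊗ a = max(0, 0.85 + 0.85 − 1) = max(0, 0.70) = 0.70
¬¬a ⊗ (a ⊗ a) = max(0, 0.85 + 0.70 − 1) = max(0, 0.55) = 0.55
(¬¬a ⊗ (a ⊗ a)) ∧ ¬a = min(0.55, 0.15) = 0.15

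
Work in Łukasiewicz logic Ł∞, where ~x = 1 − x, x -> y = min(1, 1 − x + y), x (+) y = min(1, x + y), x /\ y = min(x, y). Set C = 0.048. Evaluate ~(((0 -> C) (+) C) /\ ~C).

0.048

0 -> C = min(1, 1 − 0.000 + 0.048) = min(1, 1.048) = 1.000
(0 -> C) (+) C = min(1, 1.000 + 0.048) = min(1, 1.048) = 1.000
~C = 1 − 0.048 = 0.952
((0 -> C) (+) C) /\ ~C = min(1.000, 0.952) = 0.952
~(((0 -> C) (+) C) /\ ~C) = 1 − 0.952 = 0.048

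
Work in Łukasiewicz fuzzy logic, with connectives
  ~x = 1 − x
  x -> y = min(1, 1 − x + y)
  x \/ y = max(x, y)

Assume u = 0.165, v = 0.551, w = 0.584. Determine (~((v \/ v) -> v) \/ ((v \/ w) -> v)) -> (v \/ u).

0.584

v \/ v = max(0.551, 0.551) = 0.551
(v \/ v) -> v = min(1, 1 − 0.551 + 0.551) = min(1, 1.000) = 1.000
~((v \/ v) -> v) = 1 − 1.000 = 0.000
v \/ w = max(0.551, 0.584) = 0.584
(v \/ w) -> v = min(1, 1 − 0.584 + 0.551) = min(1, 0.967) = 0.967
~((v \/ v) -> v) \/ ((v \/ w) -> v) = max(0.000, 0.967) = 0.967
v \/ u = max(0.551, 0.165) = 0.551
(~((v \/ v) -> v) \/ ((v \/ w) -> v)) -> (v \/ u) = min(1, 1 − 0.967 + 0.551) = min(1, 0.584) = 0.584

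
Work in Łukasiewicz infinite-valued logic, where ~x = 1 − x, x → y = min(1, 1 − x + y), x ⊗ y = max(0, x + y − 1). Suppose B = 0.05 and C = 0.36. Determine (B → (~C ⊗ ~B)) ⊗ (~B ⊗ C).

0.31

~C = 1 − 0.36 = 0.64
~B = 1 − 0.05 = 0.95
~C ⊗ ~B = max(0, 0.64 + 0.95 − 1) = max(0, 0.59) = 0.59
B → (~C ⊗ ~B) = min(1, 1 − 0.05 + 0.59) = min(1, 1.54) = 1.00
~B ⊗ C = max(0, 0.95 + 0.36 − 1) = max(0, 0.31) = 0.31
(B → (~C ⊗ ~B)) ⊗ (~B ⊗ C) = max(0, 1.00 + 0.31 − 1) = max(0, 0.31) = 0.31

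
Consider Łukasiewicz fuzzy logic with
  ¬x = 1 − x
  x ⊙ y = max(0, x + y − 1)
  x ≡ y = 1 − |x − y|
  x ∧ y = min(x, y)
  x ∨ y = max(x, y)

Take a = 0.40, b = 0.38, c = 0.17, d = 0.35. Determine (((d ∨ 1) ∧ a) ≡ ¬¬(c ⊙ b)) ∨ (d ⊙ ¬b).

d ∨ 1 = max(0.35, 1.00) = 1.00
(d ∨ 1) ∧ a = min(1.00, 0.40) = 0.40
c ⊙ b = max(0, 0.17 + 0.38 − 1) = max(0, -0.45) = 0.00
¬(c ⊙ b) = 1 − 0.00 = 1.00
¬¬(c ⊙ b) = 1 − 1.00 = 0.00
((d ∨ 1) ∧ a) ≡ ¬¬(c ⊙ b) = 1 − |0.40 − 0.00| = 1 − 0.40 = 0.60
¬b = 1 − 0.38 = 0.62
d ⊙ ¬b = max(0, 0.35 + 0.62 − 1) = max(0, -0.03) = 0.00
(((d ∨ 1) ∧ a) ≡ ¬¬(c ⊙ b)) ∨ (d ⊙ ¬b) = max(0.60, 0.00) = 0.60

0.60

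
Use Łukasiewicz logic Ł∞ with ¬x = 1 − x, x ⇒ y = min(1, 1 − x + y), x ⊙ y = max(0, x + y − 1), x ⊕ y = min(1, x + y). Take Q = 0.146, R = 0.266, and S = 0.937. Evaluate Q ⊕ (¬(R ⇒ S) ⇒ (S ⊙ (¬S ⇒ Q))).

1.000

R ⇒ S = min(1, 1 − 0.266 + 0.937) = min(1, 1.671) = 1.000
¬(R ⇒ S) = 1 − 1.000 = 0.000
¬S = 1 − 0.937 = 0.063
¬S ⇒ Q = min(1, 1 − 0.063 + 0.146) = min(1, 1.083) = 1.000
S ⊙ (¬S ⇒ Q) = max(0, 0.937 + 1.000 − 1) = max(0, 0.937) = 0.937
¬(R ⇒ S) ⇒ (S ⊙ (¬S ⇒ Q)) = min(1, 1 − 0.000 + 0.937) = min(1, 1.937) = 1.000
Q ⊕ (¬(R ⇒ S) ⇒ (S ⊙ (¬S ⇒ Q))) = min(1, 0.146 + 1.000) = min(1, 1.146) = 1.000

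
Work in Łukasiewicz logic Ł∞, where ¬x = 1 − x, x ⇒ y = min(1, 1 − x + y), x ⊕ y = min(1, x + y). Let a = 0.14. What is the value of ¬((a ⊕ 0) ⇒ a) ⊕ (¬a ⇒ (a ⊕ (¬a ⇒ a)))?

0.56

a ⊕ 0 = min(1, 0.14 + 0.00) = min(1, 0.14) = 0.14
(a ⊕ 0) ⇒ a = min(1, 1 − 0.14 + 0.14) = min(1, 1.00) = 1.00
¬((a ⊕ 0) ⇒ a) = 1 − 1.00 = 0.00
¬a = 1 − 0.14 = 0.86
¬a ⇒ a = min(1, 1 − 0.86 + 0.14) = min(1, 0.28) = 0.28
a ⊕ (¬a ⇒ a) = min(1, 0.14 + 0.28) = min(1, 0.42) = 0.42
¬a ⇒ (a ⊕ (¬a ⇒ a)) = min(1, 1 − 0.86 + 0.42) = min(1, 0.56) = 0.56
¬((a ⊕ 0) ⇒ a) ⊕ (¬a ⇒ (a ⊕ (¬a ⇒ a))) = min(1, 0.00 + 0.56) = min(1, 0.56) = 0.56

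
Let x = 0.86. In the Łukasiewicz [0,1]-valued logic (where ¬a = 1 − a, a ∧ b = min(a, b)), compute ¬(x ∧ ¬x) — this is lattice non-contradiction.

¬x = 1 − 0.86 = 0.14
x ∧ ¬x = min(0.86, 0.14) = 0.14
¬(x ∧ ¬x) = 1 − 0.14 = 0.86
(The value 0.86 < 1 shows this instance is not satisfied; not a Ł∞-tautology — its value is 1 − min(a, 1−a).)

0.86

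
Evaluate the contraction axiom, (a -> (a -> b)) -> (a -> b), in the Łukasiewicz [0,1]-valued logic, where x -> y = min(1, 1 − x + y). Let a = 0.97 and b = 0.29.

0.97

a -> b = min(1, 1 − 0.97 + 0.29) = min(1, 0.32) = 0.32
a -> (a -> b) = min(1, 1 − 0.97 + 0.32) = min(1, 0.35) = 0.35
(a -> (a -> b)) -> (a -> b) = min(1, 1 − 0.35 + 0.32) = min(1, 0.97) = 0.97
(The value 0.97 < 1 shows this instance is not satisfied; fails in Ł∞ (the t-norm is not idempotent).)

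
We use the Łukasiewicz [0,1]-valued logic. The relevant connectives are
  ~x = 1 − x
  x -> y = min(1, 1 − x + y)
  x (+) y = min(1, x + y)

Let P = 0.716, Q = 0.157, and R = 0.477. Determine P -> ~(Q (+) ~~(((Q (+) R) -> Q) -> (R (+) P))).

Q (+) R = min(1, 0.157 + 0.477) = min(1, 0.634) = 0.634
(Q (+) R) -> Q = min(1, 1 − 0.634 + 0.157) = min(1, 0.523) = 0.523
R (+) P = min(1, 0.477 + 0.716) = min(1, 1.193) = 1.000
((Q (+) R) -> Q) -> (R (+) P) = min(1, 1 − 0.523 + 1.000) = min(1, 1.477) = 1.000
~(((Q (+) R) -> Q) -> (R (+) P)) = 1 − 1.000 = 0.000
~~(((Q (+) R) -> Q) -> (R (+) P)) = 1 − 0.000 = 1.000
Q (+) ~~(((Q (+) R) -> Q) -> (R (+) P)) = min(1, 0.157 + 1.000) = min(1, 1.157) = 1.000
~(Q (+) ~~(((Q (+) R) -> Q) -> (R (+) P))) = 1 − 1.000 = 0.000
P -> ~(Q (+) ~~(((Q (+) R) -> Q) -> (R (+) P))) = min(1, 1 − 0.716 + 0.000) = min(1, 0.284) = 0.284

0.284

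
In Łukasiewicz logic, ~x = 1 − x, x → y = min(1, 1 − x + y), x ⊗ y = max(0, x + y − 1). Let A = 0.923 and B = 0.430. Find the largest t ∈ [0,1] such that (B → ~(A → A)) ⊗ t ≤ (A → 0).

0.507

A → A = min(1, 1 − 0.923 + 0.923) = min(1, 1.000) = 1.000
~(A → A) = 1 − 1.000 = 0.000
B → ~(A → A) = min(1, 1 − 0.430 + 0.000) = min(1, 0.570) = 0.570
So the left factor is B → ~(A → A) = 0.570.
A → 0 = min(1, 1 − 0.923 + 0.000) = min(1, 0.077) = 0.077
So the right-hand bound is A → 0 = 0.077.
The residuum of the Łukasiewicz t-norm gives the supremum: min(1, 1 − 0.570 + 0.077).
1 − 0.570 + 0.077 = 0.507, so t = min(1, 0.507) = 0.507.
Check: 0.570 ⊗ 0.507 = max(0, 0.077) = 0.077 ≤ 0.077.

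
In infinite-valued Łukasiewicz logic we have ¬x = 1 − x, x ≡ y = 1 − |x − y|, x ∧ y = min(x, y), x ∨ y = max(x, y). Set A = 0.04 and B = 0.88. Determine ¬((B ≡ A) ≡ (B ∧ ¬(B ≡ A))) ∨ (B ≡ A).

0.68

B ≡ A = 1 − |0.88 − 0.04| = 1 − 0.84 = 0.16
¬(B ≡ A) = 1 − 0.16 = 0.84
B ∧ ¬(B ≡ A) = min(0.88, 0.84) = 0.84
(B ≡ A) ≡ (B ∧ ¬(B ≡ A)) = 1 − |0.16 − 0.84| = 1 − 0.68 = 0.32
¬((B ≡ A) ≡ (B ∧ ¬(B ≡ A))) = 1 − 0.32 = 0.68
¬((B ≡ A) ≡ (B ∧ ¬(B ≡ A))) ∨ (B ≡ A) = max(0.68, 0.16) = 0.68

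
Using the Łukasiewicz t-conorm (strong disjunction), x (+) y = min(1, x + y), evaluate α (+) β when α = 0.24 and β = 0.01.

α (+) β = min(1, 0.24 + 0.01) = min(1, 0.25) = 0.25
For comparison, the Gödel t-conorm max(x, y) would give 0.24.

0.25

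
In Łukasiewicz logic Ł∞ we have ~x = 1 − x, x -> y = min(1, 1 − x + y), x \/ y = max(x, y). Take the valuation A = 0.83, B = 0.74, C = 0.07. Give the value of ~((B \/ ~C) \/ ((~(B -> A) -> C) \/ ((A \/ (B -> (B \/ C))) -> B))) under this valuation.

~C = 1 − 0.07 = 0.93
B \/ ~C = max(0.74, 0.93) = 0.93
B -> A = min(1, 1 − 0.74 + 0.83) = min(1, 1.09) = 1.00
~(B -> A) = 1 − 1.00 = 0.00
~(B -> A) -> C = min(1, 1 − 0.00 + 0.07) = min(1, 1.07) = 1.00
B \/ C = max(0.74, 0.07) = 0.74
B -> (B \/ C) = min(1, 1 − 0.74 + 0.74) = min(1, 1.00) = 1.00
A \/ (B -> (B \/ C)) = max(0.83, 1.00) = 1.00
(A \/ (B -> (B \/ C))) -> B = min(1, 1 − 1.00 + 0.74) = min(1, 0.74) = 0.74
(~(B -> A) -> C) \/ ((A \/ (B -> (B \/ C))) -> B) = max(1.00, 0.74) = 1.00
(B \/ ~C) \/ ((~(B -> A) -> C) \/ ((A \/ (B -> (B \/ C))) -> B)) = max(0.93, 1.00) = 1.00
~((B \/ ~C) \/ ((~(B -> A) -> C) \/ ((A \/ (B -> (B \/ C))) -> B))) = 1 − 1.00 = 0.00

0.00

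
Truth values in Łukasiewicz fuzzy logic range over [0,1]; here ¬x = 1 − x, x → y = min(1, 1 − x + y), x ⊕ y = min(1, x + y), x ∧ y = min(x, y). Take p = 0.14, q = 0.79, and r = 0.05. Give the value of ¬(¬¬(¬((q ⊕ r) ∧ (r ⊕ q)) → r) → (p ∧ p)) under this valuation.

0.75

q ⊕ r = min(1, 0.79 + 0.05) = min(1, 0.84) = 0.84
r ⊕ q = min(1, 0.05 + 0.79) = min(1, 0.84) = 0.84
(q ⊕ r) ∧ (r ⊕ q) = min(0.84, 0.84) = 0.84
¬((q ⊕ r) ∧ (r ⊕ q)) = 1 − 0.84 = 0.16
¬((q ⊕ r) ∧ (r ⊕ q)) → r = min(1, 1 − 0.16 + 0.05) = min(1, 0.89) = 0.89
¬(¬((q ⊕ r) ∧ (r ⊕ q)) → r) = 1 − 0.89 = 0.11
¬¬(¬((q ⊕ r) ∧ (r ⊕ q)) → r) = 1 − 0.11 = 0.89
p ∧ p = min(0.14, 0.14) = 0.14
¬¬(¬((q ⊕ r) ∧ (r ⊕ q)) → r) → (p ∧ p) = min(1, 1 − 0.89 + 0.14) = min(1, 0.25) = 0.25
¬(¬¬(¬((q ⊕ r) ∧ (r ⊕ q)) → r) → (p ∧ p)) = 1 − 0.25 = 0.75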